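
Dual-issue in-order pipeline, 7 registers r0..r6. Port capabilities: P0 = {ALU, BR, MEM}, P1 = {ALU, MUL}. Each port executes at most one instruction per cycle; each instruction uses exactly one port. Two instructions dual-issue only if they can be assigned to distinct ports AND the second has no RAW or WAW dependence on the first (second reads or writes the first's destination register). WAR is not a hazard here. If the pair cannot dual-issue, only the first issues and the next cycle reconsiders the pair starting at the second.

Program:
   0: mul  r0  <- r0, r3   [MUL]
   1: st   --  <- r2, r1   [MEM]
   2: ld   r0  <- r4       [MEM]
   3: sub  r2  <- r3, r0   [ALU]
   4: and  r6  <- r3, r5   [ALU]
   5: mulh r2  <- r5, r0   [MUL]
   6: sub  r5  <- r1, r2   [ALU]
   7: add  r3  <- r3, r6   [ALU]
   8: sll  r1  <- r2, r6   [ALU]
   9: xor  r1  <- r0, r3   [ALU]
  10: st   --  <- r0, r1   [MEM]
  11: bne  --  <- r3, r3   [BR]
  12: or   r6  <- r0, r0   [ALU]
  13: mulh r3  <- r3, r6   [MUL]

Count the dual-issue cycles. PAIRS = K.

PAIRS = 4

t=0 i0/i1:mul.MUL+st.MEM ; pair
t=1 i2:ld.MEM ; RAW r0
t=2 i3/i4:sub.ALU+and.ALU ; pair
t=3 i5:mulh.MUL ; RAW r2
t=4 i6/i7:sub.ALU+add.ALU ; pair
t=5 i8:sll.ALU ; WAW r1
t=6 i9:xor.ALU ; RAW r1
t=7 i10:st.MEM ; no-port MEM/BR
t=8 i11/i12:bne.BR+or.ALU ; pair
t=9 i13:mulh.MUL ; tail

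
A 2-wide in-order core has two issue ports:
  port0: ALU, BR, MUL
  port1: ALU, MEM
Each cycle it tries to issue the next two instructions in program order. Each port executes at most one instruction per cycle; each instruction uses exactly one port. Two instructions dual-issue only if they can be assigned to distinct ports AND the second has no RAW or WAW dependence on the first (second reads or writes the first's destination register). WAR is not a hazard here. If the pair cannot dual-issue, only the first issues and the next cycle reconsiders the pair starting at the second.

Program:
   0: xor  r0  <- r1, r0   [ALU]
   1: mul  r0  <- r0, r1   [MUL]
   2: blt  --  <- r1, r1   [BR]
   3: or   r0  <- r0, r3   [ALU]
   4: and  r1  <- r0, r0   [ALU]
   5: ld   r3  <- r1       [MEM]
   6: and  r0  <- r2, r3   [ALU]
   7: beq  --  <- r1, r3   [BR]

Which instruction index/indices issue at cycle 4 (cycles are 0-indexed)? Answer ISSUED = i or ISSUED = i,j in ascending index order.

0. xor.ALU @i0  | RAW+WAW r0
1. mul.MUL @i1  | no-port MUL/BR
2. blt.BR+or.ALU @i2/i3  | pair
3. and.ALU @i4  | RAW r1
4. ld.MEM @i5  | RAW r3
5. and.ALU+beq.BR @i6/i7  | pair

ISSUED = 5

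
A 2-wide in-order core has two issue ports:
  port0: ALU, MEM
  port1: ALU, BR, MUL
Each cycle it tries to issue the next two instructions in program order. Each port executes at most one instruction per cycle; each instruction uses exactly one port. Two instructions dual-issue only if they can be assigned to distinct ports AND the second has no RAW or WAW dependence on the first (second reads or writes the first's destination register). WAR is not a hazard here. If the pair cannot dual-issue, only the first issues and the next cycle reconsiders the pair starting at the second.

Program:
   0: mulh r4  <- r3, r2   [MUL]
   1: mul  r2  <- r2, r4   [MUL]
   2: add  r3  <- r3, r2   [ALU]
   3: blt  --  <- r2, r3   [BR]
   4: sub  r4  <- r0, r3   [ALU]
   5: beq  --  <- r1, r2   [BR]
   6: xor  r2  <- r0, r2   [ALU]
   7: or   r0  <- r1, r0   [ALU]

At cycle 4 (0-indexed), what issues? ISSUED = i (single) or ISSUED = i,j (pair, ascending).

ISSUED = 5,6

c0: i0 mulh  no-port MUL/MUL
c1: i1 mul  RAW r2
c2: i2 add  RAW r3
c3: i3+i4 blt+sub  pair
c4: i5+i6 beq+xor  pair
c5: i7 or  tail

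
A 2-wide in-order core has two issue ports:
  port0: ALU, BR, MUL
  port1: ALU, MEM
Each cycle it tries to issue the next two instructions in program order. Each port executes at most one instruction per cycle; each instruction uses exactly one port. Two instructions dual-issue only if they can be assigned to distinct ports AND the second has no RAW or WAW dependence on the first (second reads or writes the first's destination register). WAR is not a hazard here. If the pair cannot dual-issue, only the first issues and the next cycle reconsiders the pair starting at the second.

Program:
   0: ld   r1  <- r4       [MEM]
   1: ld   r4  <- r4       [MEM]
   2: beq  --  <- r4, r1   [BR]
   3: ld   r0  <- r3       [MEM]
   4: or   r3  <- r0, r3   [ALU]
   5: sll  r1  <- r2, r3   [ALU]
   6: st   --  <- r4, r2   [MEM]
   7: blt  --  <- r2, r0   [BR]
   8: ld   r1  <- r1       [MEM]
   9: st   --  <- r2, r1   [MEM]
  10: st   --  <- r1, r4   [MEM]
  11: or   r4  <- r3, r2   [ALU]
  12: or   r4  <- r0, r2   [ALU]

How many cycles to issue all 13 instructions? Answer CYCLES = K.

c0: i0 ld.MEM  no-port MEM/MEM
c1: i1 ld.MEM  RAW r4
c2: i2+i3 beq.BR+ld.MEM  pair
c3: i4 or.ALU  RAW r3
c4: i5+i6 sll.ALU+st.MEM  pair
c5: i7+i8 blt.BR+ld.MEM  pair
c6: i9 st.MEM  no-port MEM/MEM
c7: i10+i11 st.MEM+or.ALU  pair
c8: i12 or.ALU  tail

CYCLES = 9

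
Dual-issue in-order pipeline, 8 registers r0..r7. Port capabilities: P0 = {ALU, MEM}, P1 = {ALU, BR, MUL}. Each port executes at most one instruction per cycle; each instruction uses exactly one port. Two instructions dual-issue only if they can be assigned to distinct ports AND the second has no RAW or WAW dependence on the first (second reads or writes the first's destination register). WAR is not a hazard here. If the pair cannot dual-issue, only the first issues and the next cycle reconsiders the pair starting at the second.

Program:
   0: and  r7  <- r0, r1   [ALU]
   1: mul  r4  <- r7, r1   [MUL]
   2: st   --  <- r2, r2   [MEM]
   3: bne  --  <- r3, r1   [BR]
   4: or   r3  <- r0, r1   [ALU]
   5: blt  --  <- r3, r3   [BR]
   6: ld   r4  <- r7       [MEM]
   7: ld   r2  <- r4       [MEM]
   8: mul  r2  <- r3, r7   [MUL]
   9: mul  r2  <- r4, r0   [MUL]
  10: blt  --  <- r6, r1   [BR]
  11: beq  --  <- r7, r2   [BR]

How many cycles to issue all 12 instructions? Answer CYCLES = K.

CYCLES = 9

t=0 i0:and ; RAW r7
t=1 i1,i2:mul;st ; 2-wide
t=2 i3,i4:bne;or ; 2-wide
t=3 i5,i6:blt;ld ; 2-wide
t=4 i7:ld ; WAW r2
t=5 i8:mul ; no-port MUL/MUL
t=6 i9:mul ; no-port MUL/BR
t=7 i10:blt ; no-port BR/BR
t=8 i11:beq ; tail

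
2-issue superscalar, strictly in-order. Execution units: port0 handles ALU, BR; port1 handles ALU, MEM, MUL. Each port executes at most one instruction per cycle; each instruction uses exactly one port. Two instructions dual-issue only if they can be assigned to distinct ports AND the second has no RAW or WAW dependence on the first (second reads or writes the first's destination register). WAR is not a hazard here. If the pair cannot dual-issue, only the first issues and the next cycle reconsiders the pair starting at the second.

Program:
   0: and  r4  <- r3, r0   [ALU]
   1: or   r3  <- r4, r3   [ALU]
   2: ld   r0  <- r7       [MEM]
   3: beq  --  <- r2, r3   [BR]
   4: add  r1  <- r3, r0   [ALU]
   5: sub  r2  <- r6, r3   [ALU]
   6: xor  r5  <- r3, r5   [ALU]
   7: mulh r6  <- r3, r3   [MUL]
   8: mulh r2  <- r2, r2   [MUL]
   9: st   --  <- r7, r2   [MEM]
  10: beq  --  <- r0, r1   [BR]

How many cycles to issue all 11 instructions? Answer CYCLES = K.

CYCLES = 7

  cy0 -> i0 (and.ALU) RAW r4
  cy1 -> i1&i2 (or.ALU/ld.MEM) pair
  cy2 -> i3&i4 (beq.BR/add.ALU) pair
  cy3 -> i5&i6 (sub.ALU/xor.ALU) pair
  cy4 -> i7 (mulh.MUL) no-port MUL/MUL
  cy5 -> i8 (mulh.MUL) no-port MUL/MEM
  cy6 -> i9&i10 (st.MEM/beq.BR) pair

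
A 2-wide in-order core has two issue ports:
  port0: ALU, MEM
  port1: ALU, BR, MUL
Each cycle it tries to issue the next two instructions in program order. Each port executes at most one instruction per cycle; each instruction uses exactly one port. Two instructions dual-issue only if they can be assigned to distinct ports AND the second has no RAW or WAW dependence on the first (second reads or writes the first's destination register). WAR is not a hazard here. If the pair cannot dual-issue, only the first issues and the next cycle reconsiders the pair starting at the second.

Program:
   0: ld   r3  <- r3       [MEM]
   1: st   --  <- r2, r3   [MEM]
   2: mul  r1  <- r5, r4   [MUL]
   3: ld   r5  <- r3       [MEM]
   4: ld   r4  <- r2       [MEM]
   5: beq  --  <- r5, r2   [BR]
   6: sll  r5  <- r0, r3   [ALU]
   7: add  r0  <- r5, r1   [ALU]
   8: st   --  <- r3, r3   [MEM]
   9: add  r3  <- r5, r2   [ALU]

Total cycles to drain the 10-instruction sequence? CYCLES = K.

  cy0 -> i0 (ld) no-port MEM/MEM
  cy1 -> i1,i2 (st+mul) 2-wide
  cy2 -> i3 (ld) no-port MEM/MEM
  cy3 -> i4,i5 (ld+beq) 2-wide
  cy4 -> i6 (sll) RAW r5
  cy5 -> i7,i8 (add+st) 2-wide
  cy6 -> i9 (add) tail

CYCLES = 7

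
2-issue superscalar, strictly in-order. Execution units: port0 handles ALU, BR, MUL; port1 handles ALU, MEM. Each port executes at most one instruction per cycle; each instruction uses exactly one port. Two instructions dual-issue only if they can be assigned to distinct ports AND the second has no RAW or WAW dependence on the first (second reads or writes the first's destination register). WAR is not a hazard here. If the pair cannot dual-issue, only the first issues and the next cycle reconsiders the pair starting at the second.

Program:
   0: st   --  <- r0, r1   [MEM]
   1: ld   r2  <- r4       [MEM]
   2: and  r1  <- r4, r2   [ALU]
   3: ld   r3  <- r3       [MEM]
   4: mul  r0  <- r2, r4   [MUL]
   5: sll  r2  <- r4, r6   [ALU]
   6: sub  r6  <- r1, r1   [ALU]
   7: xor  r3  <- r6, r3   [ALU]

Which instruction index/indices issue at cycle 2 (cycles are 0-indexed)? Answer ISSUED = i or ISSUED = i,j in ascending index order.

[0] i0  st.MEM  -- no-port MEM/MEM
[1] i1  ld.MEM  -- RAW r2
[2] i2/i3  and.ALU/ld.MEM  -- dual
[3] i4/i5  mul.MUL/sll.ALU  -- dual
[4] i6  sub.ALU  -- RAW r6
[5] i7  xor.ALU  -- tail

ISSUED = 2,3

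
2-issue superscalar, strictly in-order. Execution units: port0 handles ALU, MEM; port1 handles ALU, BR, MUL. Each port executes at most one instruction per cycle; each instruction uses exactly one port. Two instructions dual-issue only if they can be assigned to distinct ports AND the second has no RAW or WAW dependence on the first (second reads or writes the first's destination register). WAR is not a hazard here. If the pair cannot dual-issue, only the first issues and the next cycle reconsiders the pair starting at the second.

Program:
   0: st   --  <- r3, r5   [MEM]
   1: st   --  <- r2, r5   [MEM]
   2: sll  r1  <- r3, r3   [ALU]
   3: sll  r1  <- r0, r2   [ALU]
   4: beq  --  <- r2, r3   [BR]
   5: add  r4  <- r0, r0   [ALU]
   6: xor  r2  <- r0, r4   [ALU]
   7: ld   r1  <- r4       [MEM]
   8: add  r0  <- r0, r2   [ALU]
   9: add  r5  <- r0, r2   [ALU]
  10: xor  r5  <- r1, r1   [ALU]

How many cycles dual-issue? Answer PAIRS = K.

PAIRS = 3

  cy0 -> i0 (st) no-port MEM/MEM
  cy1 -> i1+i2 (st sll) 2-wide
  cy2 -> i3+i4 (sll beq) 2-wide
  cy3 -> i5 (add) RAW r4
  cy4 -> i6+i7 (xor ld) 2-wide
  cy5 -> i8 (add) RAW r0
  cy6 -> i9 (add) WAW r5
  cy7 -> i10 (xor) tail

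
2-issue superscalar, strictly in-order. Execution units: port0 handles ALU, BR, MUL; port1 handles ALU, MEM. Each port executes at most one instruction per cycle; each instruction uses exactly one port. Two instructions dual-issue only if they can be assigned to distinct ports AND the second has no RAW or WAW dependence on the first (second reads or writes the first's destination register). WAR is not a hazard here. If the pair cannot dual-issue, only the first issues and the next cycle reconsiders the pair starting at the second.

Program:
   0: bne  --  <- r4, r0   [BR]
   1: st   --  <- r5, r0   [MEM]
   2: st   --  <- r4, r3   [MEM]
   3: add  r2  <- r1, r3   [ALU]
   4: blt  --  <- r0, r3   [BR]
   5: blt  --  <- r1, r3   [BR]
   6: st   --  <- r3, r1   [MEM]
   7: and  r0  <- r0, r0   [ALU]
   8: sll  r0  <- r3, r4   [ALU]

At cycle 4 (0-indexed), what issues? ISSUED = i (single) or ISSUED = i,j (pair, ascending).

t=0 i0/i1:bne;st ; pair
t=1 i2/i3:st;add ; pair
t=2 i4:blt ; no-port BR/BR
t=3 i5/i6:blt;st ; pair
t=4 i7:and ; WAW r0
t=5 i8:sll ; tail

ISSUED = 7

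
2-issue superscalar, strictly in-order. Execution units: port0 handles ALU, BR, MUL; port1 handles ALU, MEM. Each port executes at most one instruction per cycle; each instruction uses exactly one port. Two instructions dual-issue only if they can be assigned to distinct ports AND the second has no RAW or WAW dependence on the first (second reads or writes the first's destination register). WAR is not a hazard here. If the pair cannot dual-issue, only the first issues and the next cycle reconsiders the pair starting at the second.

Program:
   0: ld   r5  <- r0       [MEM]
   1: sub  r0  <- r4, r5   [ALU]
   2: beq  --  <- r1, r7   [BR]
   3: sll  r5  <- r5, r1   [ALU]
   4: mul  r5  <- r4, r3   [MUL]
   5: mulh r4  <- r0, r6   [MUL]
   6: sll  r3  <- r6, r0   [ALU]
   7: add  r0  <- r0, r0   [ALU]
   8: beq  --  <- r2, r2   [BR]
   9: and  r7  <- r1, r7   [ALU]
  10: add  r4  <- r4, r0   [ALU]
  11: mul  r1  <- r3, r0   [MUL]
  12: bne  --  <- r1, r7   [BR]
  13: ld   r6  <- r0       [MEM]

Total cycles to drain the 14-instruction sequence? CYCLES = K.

c0: i0 ld.MEM  RAW r5
c1: i1/i2 sub.ALU;beq.BR  pair
c2: i3 sll.ALU  WAW r5
c3: i4 mul.MUL  no-port MUL/MUL
c4: i5/i6 mulh.MUL;sll.ALU  pair
c5: i7/i8 add.ALU;beq.BR  pair
c6: i9/i10 and.ALU;add.ALU  pair
c7: i11 mul.MUL  no-port MUL/BR
c8: i12/i13 bne.BR;ld.MEM  pair

CYCLES = 9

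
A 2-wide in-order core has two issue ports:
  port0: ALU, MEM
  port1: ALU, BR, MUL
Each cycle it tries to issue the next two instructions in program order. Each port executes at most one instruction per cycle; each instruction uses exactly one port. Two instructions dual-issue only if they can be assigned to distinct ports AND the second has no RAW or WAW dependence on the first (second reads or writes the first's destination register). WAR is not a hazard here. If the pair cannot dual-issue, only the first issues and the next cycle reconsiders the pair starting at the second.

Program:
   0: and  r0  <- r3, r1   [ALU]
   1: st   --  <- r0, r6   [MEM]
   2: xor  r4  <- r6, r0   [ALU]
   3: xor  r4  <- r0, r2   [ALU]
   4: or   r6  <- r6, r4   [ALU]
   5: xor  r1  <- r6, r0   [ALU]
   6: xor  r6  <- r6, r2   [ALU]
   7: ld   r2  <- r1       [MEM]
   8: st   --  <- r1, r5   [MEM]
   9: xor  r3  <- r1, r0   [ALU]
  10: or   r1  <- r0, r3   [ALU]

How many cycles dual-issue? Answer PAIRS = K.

  cy0 -> i0 (and) RAW r0
  cy1 -> i1&i2 (st+xor) dual
  cy2 -> i3 (xor) RAW r4
  cy3 -> i4 (or) RAW r6
  cy4 -> i5&i6 (xor+xor) dual
  cy5 -> i7 (ld) no-port MEM/MEM
  cy6 -> i8&i9 (st+xor) dual
  cy7 -> i10 (or) tail

PAIRS = 3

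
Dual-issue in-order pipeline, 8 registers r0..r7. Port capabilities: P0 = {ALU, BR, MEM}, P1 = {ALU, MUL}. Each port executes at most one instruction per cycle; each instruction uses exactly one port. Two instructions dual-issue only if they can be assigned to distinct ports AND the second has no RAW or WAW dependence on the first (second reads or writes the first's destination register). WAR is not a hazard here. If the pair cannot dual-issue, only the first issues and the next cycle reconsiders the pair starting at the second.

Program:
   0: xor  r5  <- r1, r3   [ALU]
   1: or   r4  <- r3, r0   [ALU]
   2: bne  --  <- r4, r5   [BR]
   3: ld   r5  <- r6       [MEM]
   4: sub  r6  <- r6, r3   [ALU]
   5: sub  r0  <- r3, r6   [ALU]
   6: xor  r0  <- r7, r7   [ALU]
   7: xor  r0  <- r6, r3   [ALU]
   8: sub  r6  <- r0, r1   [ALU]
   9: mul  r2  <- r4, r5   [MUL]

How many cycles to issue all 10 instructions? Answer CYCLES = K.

#0 head=0: xor+or i0,i1 dual
#1 head=2: bne i2 no-port BR/MEM
#2 head=3: ld+sub i3,i4 dual
#3 head=5: sub i5 WAW r0
#4 head=6: xor i6 WAW r0
#5 head=7: xor i7 RAW r0
#6 head=8: sub+mul i8,i9 dual

CYCLES = 7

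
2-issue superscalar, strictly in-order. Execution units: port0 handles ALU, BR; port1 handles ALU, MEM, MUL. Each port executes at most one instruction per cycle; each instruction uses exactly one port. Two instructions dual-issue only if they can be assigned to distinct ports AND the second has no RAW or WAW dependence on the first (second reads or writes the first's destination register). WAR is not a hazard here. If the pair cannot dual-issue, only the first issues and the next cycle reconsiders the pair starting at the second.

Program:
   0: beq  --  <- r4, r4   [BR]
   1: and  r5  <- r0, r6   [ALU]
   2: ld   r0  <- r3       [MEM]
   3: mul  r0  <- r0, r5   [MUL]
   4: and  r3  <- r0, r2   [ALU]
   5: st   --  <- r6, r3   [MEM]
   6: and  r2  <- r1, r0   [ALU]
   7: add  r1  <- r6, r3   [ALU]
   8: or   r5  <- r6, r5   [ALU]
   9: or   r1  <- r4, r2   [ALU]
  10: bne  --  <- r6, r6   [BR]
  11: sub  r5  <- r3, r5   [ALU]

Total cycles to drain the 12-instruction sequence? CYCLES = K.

CYCLES = 8

  cy0 -> i0/i1 (beq;and) 2-wide
  cy1 -> i2 (ld) no-port MEM/MUL
  cy2 -> i3 (mul) RAW r0
  cy3 -> i4 (and) RAW r3
  cy4 -> i5/i6 (st;and) 2-wide
  cy5 -> i7/i8 (add;or) 2-wide
  cy6 -> i9/i10 (or;bne) 2-wide
  cy7 -> i11 (sub) tail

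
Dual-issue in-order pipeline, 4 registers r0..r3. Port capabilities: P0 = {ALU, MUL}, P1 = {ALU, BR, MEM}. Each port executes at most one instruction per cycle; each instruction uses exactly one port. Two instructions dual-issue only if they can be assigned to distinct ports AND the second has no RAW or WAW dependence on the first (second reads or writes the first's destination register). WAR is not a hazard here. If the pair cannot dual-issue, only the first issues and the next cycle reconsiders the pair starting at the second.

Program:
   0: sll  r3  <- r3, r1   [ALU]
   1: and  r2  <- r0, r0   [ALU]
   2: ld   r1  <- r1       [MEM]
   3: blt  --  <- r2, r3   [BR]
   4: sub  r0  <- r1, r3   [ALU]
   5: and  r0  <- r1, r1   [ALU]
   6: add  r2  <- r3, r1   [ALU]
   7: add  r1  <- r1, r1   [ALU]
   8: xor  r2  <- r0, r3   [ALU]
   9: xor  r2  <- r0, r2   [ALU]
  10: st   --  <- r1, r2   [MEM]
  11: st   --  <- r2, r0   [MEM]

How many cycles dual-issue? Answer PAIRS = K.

t=0 i0/i1:sll.ALU;and.ALU ; 2-wide
t=1 i2:ld.MEM ; no-port MEM/BR
t=2 i3/i4:blt.BR;sub.ALU ; 2-wide
t=3 i5/i6:and.ALU;add.ALU ; 2-wide
t=4 i7/i8:add.ALU;xor.ALU ; 2-wide
t=5 i9:xor.ALU ; RAW r2
t=6 i10:st.MEM ; no-port MEM/MEM
t=7 i11:st.MEM ; tail

PAIRS = 4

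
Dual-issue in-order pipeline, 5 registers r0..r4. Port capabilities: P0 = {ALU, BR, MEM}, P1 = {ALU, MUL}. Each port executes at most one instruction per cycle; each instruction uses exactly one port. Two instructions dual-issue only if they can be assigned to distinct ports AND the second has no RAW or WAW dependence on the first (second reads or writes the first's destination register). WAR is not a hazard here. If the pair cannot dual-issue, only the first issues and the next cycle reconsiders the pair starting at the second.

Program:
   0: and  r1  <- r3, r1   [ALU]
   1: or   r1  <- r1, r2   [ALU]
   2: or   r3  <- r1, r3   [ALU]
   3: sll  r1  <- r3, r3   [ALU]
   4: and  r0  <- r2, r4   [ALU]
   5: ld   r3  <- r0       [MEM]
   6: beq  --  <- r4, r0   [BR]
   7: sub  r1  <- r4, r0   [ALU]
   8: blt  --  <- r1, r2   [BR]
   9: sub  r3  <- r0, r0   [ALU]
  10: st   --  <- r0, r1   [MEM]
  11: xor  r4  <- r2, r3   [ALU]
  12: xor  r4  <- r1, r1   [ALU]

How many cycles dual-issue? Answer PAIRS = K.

c0: i0 and  RAW+WAW r1
c1: i1 or  RAW r1
c2: i2 or  RAW r3
c3: i3+i4 sll;and  2-wide
c4: i5 ld  no-port MEM/BR
c5: i6+i7 beq;sub  2-wide
c6: i8+i9 blt;sub  2-wide
c7: i10+i11 st;xor  2-wide
c8: i12 xor  tail

PAIRS = 4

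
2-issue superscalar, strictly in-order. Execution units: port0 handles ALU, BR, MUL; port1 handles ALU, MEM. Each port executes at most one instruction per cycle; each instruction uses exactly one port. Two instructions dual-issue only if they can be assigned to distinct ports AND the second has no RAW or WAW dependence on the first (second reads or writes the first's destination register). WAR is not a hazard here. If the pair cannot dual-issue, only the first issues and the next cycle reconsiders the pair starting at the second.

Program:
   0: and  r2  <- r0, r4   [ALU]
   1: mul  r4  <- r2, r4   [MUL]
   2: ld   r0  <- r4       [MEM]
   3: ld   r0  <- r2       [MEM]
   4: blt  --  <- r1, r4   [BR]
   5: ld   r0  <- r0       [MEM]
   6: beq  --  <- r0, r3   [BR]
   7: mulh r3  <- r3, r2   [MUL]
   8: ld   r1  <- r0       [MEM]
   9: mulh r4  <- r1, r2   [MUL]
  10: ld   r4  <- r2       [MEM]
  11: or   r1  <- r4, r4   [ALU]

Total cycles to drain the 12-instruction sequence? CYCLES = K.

CYCLES = 10

[0] i0  and  -- RAW r2
[1] i1  mul  -- RAW r4
[2] i2  ld  -- no-port MEM/MEM
[3] i3,i4  ld;blt  -- 2-wide
[4] i5  ld  -- RAW r0
[5] i6  beq  -- no-port BR/MUL
[6] i7,i8  mulh;ld  -- 2-wide
[7] i9  mulh  -- WAW r4
[8] i10  ld  -- RAW r4
[9] i11  or  -- tail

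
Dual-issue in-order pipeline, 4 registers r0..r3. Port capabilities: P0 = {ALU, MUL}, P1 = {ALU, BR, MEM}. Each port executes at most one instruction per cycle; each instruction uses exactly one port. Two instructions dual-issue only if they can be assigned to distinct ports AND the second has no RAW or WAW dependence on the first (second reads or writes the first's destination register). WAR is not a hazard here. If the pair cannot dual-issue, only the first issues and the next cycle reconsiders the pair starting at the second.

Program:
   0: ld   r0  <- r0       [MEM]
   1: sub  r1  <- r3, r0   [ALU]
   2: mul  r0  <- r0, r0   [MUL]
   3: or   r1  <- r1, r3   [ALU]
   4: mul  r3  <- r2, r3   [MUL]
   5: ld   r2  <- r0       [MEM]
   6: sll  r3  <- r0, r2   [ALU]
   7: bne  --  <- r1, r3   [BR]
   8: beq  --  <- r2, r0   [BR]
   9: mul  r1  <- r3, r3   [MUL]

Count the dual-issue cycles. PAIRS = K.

PAIRS = 3

c0: i0 ld.MEM  RAW r0
c1: i1/i2 sub.ALU/mul.MUL  dual
c2: i3/i4 or.ALU/mul.MUL  dual
c3: i5 ld.MEM  RAW r2
c4: i6 sll.ALU  RAW r3
c5: i7 bne.BR  no-port BR/BR
c6: i8/i9 beq.BR/mul.MUL  dual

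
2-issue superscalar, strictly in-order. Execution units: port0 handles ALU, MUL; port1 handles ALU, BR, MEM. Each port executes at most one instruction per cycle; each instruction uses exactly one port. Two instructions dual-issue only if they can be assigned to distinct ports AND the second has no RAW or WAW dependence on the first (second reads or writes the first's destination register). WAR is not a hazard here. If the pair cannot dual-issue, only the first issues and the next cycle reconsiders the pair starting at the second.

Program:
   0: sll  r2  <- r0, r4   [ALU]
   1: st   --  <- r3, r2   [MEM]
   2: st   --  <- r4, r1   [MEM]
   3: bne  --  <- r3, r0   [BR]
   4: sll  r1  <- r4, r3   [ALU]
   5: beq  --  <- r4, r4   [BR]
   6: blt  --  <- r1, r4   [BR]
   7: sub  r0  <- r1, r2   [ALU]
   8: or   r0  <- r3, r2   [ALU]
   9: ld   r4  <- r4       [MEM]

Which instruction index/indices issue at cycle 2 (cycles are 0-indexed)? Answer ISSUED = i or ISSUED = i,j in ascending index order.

ISSUED = 2

0. sll.ALU @i0  | RAW r2
1. st.MEM @i1  | no-port MEM/MEM
2. st.MEM @i2  | no-port MEM/BR
3. bne.BR/sll.ALU @i3/i4  | dual
4. beq.BR @i5  | no-port BR/BR
5. blt.BR/sub.ALU @i6/i7  | dual
6. or.ALU/ld.MEM @i8/i9  | dual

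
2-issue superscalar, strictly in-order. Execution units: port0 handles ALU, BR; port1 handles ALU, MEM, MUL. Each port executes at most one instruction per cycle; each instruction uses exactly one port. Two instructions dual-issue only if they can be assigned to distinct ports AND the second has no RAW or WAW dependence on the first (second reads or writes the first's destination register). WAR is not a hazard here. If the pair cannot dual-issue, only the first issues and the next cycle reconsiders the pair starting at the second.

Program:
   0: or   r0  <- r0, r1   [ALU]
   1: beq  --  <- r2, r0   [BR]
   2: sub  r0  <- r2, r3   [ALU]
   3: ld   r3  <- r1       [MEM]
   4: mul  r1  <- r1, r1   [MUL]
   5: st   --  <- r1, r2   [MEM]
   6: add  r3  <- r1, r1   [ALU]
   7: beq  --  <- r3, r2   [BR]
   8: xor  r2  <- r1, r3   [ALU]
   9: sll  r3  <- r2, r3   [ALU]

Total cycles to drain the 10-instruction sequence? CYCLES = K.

  cy0 -> i0 (or.ALU) RAW r0
  cy1 -> i1,i2 (beq.BR sub.ALU) 2-wide
  cy2 -> i3 (ld.MEM) no-port MEM/MUL
  cy3 -> i4 (mul.MUL) no-port MUL/MEM
  cy4 -> i5,i6 (st.MEM add.ALU) 2-wide
  cy5 -> i7,i8 (beq.BR xor.ALU) 2-wide
  cy6 -> i9 (sll.ALU) tail

CYCLES = 7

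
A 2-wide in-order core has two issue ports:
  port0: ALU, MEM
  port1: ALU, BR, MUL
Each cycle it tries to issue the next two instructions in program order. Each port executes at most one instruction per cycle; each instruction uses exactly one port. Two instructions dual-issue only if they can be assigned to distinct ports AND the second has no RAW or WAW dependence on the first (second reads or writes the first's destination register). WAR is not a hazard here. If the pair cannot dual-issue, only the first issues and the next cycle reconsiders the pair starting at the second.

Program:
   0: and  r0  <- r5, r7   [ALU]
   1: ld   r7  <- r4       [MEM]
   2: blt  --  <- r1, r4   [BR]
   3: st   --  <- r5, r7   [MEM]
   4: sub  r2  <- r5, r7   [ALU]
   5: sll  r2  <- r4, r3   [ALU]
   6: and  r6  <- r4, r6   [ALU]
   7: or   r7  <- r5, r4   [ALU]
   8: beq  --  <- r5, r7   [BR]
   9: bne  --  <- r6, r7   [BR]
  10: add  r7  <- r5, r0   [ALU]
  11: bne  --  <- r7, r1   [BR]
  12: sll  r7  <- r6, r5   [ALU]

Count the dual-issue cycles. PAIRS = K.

PAIRS = 5

[0] i0&i1  and.ALU;ld.MEM  -- dual
[1] i2&i3  blt.BR;st.MEM  -- dual
[2] i4  sub.ALU  -- WAW r2
[3] i5&i6  sll.ALU;and.ALU  -- dual
[4] i7  or.ALU  -- RAW r7
[5] i8  beq.BR  -- no-port BR/BR
[6] i9&i10  bne.BR;add.ALU  -- dual
[7] i11&i12  bne.BR;sll.ALU  -- dual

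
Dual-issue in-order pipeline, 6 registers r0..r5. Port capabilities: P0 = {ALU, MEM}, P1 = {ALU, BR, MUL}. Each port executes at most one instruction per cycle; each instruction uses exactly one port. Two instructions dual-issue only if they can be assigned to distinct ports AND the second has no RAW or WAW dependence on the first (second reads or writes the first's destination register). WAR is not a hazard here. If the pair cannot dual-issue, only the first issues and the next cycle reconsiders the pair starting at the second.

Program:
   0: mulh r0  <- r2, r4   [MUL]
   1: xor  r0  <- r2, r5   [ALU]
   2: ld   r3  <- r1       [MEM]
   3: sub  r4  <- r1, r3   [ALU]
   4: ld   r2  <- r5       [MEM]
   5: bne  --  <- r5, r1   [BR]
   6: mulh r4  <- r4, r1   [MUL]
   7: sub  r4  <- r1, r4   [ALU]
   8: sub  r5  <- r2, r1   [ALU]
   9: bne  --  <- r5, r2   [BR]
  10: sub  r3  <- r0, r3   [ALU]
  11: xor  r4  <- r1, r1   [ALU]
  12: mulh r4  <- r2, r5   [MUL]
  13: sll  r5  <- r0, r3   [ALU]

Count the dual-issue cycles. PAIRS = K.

PAIRS = 5

t=0 i0:mulh ; WAW r0
t=1 i1,i2:xor;ld ; dual
t=2 i3,i4:sub;ld ; dual
t=3 i5:bne ; no-port BR/MUL
t=4 i6:mulh ; RAW+WAW r4
t=5 i7,i8:sub;sub ; dual
t=6 i9,i10:bne;sub ; dual
t=7 i11:xor ; WAW r4
t=8 i12,i13:mulh;sll ; dual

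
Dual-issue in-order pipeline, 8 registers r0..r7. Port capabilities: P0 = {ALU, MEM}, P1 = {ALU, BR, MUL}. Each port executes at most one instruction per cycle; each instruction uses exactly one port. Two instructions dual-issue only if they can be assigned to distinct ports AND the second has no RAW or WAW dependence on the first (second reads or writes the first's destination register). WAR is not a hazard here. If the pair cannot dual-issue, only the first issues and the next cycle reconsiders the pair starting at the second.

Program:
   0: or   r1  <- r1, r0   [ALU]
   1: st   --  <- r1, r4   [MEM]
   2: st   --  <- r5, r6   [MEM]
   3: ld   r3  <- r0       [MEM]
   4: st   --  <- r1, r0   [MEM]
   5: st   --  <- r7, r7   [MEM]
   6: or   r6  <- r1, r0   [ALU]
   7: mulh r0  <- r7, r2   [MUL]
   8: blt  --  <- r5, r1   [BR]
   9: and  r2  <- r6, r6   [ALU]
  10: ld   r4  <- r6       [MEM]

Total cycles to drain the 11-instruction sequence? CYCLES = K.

0. or @i0  | RAW r1
1. st @i1  | no-port MEM/MEM
2. st @i2  | no-port MEM/MEM
3. ld @i3  | no-port MEM/MEM
4. st @i4  | no-port MEM/MEM
5. st;or @i5&i6  | dual
6. mulh @i7  | no-port MUL/BR
7. blt;and @i8&i9  | dual
8. ld @i10  | tail

CYCLES = 9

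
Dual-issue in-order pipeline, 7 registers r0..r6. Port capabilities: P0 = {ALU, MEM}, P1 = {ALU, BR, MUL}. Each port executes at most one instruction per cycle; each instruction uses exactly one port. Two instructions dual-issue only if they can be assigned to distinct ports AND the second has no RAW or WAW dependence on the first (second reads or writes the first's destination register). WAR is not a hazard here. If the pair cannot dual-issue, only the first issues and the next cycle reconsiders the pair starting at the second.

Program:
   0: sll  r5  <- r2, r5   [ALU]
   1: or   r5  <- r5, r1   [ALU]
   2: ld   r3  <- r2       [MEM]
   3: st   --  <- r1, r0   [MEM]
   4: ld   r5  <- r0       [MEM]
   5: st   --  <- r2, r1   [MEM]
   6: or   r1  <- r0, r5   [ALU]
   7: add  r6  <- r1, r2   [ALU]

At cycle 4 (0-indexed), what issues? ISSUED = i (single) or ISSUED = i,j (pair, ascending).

0. sll.ALU @i0  | RAW+WAW r5
1. or.ALU ld.MEM @i1+i2  | pair
2. st.MEM @i3  | no-port MEM/MEM
3. ld.MEM @i4  | no-port MEM/MEM
4. st.MEM or.ALU @i5+i6  | pair
5. add.ALU @i7  | tail

ISSUED = 5,6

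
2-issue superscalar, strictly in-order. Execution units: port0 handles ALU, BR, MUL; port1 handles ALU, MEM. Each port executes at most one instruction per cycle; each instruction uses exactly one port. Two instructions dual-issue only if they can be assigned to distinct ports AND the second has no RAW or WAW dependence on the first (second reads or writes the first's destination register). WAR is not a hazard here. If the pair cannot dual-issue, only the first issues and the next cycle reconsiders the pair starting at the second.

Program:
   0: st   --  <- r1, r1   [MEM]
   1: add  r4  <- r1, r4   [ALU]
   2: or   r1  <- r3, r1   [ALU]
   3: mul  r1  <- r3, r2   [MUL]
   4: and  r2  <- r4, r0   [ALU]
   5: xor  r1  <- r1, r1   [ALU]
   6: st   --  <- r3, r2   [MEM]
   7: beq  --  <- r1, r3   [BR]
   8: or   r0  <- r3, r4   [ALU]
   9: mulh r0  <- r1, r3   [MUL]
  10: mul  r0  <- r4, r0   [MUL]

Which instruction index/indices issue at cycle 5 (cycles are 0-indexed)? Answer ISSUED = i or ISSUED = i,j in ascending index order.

0. st.MEM;add.ALU @i0&i1  | dual
1. or.ALU @i2  | WAW r1
2. mul.MUL;and.ALU @i3&i4  | dual
3. xor.ALU;st.MEM @i5&i6  | dual
4. beq.BR;or.ALU @i7&i8  | dual
5. mulh.MUL @i9  | no-port MUL/MUL
6. mul.MUL @i10  | tail

ISSUED = 9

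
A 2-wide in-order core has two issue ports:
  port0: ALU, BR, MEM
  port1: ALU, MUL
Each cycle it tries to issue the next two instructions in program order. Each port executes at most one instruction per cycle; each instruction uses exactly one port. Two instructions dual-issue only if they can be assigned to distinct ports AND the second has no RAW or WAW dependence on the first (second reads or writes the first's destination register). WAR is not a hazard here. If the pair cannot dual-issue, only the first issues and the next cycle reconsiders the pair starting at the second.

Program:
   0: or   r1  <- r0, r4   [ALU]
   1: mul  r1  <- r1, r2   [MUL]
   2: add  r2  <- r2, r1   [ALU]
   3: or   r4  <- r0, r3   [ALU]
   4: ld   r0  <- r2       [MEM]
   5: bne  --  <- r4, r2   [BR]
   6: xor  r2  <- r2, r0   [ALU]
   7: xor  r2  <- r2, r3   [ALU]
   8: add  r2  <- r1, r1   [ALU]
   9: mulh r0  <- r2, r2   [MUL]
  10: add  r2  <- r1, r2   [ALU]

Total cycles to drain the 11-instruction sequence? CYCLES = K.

c0: i0 or  RAW+WAW r1
c1: i1 mul  RAW r1
c2: i2&i3 add/or  dual
c3: i4 ld  no-port MEM/BR
c4: i5&i6 bne/xor  dual
c5: i7 xor  WAW r2
c6: i8 add  RAW r2
c7: i9&i10 mulh/add  dual

CYCLES = 8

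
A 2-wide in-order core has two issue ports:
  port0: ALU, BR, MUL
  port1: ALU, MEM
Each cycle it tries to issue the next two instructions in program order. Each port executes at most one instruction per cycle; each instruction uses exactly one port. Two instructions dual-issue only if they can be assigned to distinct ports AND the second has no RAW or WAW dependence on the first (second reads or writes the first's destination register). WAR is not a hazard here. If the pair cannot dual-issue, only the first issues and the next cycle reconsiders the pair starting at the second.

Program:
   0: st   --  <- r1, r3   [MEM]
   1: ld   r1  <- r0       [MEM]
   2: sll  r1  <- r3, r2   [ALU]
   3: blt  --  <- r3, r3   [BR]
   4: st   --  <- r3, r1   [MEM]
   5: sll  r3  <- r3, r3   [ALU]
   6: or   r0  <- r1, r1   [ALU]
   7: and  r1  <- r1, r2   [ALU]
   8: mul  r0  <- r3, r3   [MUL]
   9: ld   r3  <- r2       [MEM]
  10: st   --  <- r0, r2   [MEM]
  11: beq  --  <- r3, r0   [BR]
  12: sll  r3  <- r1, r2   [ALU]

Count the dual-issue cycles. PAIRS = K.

PAIRS = 5

t=0 i0:st ; no-port MEM/MEM
t=1 i1:ld ; WAW r1
t=2 i2+i3:sll;blt ; pair
t=3 i4+i5:st;sll ; pair
t=4 i6+i7:or;and ; pair
t=5 i8+i9:mul;ld ; pair
t=6 i10+i11:st;beq ; pair
t=7 i12:sll ; tail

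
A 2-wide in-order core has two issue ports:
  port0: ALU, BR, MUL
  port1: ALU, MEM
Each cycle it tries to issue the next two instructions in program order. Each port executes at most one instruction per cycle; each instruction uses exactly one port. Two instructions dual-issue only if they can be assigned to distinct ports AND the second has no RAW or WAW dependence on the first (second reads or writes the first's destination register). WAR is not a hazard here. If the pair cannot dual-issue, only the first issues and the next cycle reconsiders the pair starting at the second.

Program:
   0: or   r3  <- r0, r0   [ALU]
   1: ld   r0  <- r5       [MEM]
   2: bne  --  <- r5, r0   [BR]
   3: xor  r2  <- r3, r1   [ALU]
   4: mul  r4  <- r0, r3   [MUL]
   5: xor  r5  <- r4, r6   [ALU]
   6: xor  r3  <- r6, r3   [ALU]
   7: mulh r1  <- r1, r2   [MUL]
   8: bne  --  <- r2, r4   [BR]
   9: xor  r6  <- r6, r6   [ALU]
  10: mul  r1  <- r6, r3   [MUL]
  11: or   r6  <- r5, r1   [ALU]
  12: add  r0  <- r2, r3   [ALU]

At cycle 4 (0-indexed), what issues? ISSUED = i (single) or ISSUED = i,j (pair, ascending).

t=0 i0/i1:or.ALU+ld.MEM ; dual
t=1 i2/i3:bne.BR+xor.ALU ; dual
t=2 i4:mul.MUL ; RAW r4
t=3 i5/i6:xor.ALU+xor.ALU ; dual
t=4 i7:mulh.MUL ; no-port MUL/BR
t=5 i8/i9:bne.BR+xor.ALU ; dual
t=6 i10:mul.MUL ; RAW r1
t=7 i11/i12:or.ALU+add.ALU ; dual

ISSUED = 7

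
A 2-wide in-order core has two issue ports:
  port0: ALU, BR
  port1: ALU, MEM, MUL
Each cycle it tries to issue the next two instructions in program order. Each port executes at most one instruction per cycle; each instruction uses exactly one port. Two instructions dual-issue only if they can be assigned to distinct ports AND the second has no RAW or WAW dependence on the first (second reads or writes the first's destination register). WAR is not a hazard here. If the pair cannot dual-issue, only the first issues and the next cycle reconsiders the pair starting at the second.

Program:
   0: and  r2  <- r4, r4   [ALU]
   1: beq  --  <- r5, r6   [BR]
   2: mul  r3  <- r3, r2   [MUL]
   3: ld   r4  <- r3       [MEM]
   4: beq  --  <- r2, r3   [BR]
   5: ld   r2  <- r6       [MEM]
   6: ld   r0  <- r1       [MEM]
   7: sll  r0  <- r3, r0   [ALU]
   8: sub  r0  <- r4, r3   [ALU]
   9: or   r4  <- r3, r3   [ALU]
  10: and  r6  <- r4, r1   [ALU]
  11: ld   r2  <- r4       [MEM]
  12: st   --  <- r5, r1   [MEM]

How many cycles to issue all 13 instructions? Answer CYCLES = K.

c0: i0,i1 and+beq  pair
c1: i2 mul  no-port MUL/MEM
c2: i3,i4 ld+beq  pair
c3: i5 ld  no-port MEM/MEM
c4: i6 ld  RAW+WAW r0
c5: i7 sll  WAW r0
c6: i8,i9 sub+or  pair
c7: i10,i11 and+ld  pair
c8: i12 st  tail

CYCLES = 9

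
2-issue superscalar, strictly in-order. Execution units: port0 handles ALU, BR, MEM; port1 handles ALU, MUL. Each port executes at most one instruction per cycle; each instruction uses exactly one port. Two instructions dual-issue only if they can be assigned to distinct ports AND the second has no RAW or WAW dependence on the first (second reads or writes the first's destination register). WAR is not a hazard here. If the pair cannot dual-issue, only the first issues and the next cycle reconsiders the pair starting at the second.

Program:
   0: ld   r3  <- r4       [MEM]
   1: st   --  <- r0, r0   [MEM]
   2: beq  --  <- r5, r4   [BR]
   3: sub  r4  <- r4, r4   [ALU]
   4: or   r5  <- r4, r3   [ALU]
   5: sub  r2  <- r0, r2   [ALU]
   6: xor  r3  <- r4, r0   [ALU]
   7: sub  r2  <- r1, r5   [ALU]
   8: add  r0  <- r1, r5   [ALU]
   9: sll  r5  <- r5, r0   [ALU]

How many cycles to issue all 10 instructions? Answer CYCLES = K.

  cy0 -> i0 (ld) no-port MEM/MEM
  cy1 -> i1 (st) no-port MEM/BR
  cy2 -> i2+i3 (beq+sub) dual
  cy3 -> i4+i5 (or+sub) dual
  cy4 -> i6+i7 (xor+sub) dual
  cy5 -> i8 (add) RAW r0
  cy6 -> i9 (sll) tail

CYCLES = 7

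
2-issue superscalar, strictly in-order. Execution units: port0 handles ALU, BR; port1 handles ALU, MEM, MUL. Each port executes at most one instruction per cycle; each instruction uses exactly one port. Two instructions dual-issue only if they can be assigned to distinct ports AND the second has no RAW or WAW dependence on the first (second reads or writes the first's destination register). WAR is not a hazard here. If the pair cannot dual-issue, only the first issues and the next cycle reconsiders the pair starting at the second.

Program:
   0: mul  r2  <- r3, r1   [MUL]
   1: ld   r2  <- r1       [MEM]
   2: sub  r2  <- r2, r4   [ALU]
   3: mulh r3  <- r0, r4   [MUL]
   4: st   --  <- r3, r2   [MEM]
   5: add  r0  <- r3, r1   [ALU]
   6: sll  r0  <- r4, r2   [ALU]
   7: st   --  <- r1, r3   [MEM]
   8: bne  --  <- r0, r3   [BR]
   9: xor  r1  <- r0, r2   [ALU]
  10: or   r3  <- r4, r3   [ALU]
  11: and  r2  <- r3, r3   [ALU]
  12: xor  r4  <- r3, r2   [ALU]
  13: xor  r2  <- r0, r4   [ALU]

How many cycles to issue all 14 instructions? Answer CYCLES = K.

CYCLES = 10

#0 head=0: mul.MUL i0 no-port MUL/MEM
#1 head=1: ld.MEM i1 RAW+WAW r2
#2 head=2: sub.ALU+mulh.MUL i2/i3 dual
#3 head=4: st.MEM+add.ALU i4/i5 dual
#4 head=6: sll.ALU+st.MEM i6/i7 dual
#5 head=8: bne.BR+xor.ALU i8/i9 dual
#6 head=10: or.ALU i10 RAW r3
#7 head=11: and.ALU i11 RAW r2
#8 head=12: xor.ALU i12 RAW r4
#9 head=13: xor.ALU i13 tail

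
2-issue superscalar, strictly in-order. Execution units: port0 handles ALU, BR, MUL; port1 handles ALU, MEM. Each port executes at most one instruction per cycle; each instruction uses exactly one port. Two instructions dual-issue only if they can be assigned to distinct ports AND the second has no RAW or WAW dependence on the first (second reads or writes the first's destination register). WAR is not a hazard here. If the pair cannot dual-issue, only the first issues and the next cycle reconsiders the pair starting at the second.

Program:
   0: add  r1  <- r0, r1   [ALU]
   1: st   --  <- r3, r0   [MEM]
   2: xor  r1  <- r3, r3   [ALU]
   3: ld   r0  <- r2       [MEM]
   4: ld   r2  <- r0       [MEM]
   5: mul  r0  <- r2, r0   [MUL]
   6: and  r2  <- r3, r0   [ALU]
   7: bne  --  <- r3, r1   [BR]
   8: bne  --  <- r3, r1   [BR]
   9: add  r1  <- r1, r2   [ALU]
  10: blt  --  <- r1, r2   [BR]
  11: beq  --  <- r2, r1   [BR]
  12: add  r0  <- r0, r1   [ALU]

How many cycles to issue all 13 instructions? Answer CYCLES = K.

#0 head=0: add.ALU/st.MEM i0&i1 2-wide
#1 head=2: xor.ALU/ld.MEM i2&i3 2-wide
#2 head=4: ld.MEM i4 RAW r2
#3 head=5: mul.MUL i5 RAW r0
#4 head=6: and.ALU/bne.BR i6&i7 2-wide
#5 head=8: bne.BR/add.ALU i8&i9 2-wide
#6 head=10: blt.BR i10 no-port BR/BR
#7 head=11: beq.BR/add.ALU i11&i12 2-wide

CYCLES = 8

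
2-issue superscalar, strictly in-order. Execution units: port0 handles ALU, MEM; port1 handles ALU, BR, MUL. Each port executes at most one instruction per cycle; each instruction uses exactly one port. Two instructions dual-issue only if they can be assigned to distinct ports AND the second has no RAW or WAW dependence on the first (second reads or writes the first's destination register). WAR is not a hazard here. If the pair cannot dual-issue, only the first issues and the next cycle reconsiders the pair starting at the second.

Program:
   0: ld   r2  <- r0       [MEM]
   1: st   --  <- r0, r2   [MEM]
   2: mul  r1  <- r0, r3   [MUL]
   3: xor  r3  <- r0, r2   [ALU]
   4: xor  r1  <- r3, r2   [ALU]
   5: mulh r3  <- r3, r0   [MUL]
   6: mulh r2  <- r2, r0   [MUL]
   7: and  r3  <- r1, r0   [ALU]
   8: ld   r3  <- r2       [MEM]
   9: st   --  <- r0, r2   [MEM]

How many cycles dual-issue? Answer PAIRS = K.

PAIRS = 3

c0: i0 ld  no-port MEM/MEM
c1: i1&i2 st mul  pair
c2: i3 xor  RAW r3
c3: i4&i5 xor mulh  pair
c4: i6&i7 mulh and  pair
c5: i8 ld  no-port MEM/MEM
c6: i9 st  tail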